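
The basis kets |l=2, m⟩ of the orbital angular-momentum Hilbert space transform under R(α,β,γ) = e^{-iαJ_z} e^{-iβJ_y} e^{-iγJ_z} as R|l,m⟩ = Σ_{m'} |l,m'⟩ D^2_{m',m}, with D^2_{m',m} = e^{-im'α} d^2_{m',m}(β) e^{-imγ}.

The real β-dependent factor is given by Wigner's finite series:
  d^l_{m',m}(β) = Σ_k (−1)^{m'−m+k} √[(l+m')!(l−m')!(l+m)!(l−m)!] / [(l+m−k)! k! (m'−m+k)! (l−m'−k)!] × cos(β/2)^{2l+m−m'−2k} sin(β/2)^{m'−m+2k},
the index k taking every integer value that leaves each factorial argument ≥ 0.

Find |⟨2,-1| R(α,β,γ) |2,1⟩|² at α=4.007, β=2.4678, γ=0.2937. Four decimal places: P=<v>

Split into d^2_{-1,1}(β=2.4678) × two z-phases.
Half-angle: c=0.330559, s=0.943785. N=√(1·6·6·1)=6.000000
The bounds max(0,m−m')=2 and min(l+m,l−m')=3 give 2 terms
  k=2: (−1)^0·6.0000/(2)·0.3306^2·0.9438^2 = +0.291989
  k=3: (−1)^1·6.0000/(6)·0.3306^0·0.9438^4 = -0.793401
d^2_{-1,1}(2.4678) = +0.291989 -0.793401 = -0.501411
|D^2_{-1,1}|² = |d^2_{-1,1}(β)|² = (-0.501411)² = 0.251413 (the z-rotation phases have unit modulus)

P=0.2514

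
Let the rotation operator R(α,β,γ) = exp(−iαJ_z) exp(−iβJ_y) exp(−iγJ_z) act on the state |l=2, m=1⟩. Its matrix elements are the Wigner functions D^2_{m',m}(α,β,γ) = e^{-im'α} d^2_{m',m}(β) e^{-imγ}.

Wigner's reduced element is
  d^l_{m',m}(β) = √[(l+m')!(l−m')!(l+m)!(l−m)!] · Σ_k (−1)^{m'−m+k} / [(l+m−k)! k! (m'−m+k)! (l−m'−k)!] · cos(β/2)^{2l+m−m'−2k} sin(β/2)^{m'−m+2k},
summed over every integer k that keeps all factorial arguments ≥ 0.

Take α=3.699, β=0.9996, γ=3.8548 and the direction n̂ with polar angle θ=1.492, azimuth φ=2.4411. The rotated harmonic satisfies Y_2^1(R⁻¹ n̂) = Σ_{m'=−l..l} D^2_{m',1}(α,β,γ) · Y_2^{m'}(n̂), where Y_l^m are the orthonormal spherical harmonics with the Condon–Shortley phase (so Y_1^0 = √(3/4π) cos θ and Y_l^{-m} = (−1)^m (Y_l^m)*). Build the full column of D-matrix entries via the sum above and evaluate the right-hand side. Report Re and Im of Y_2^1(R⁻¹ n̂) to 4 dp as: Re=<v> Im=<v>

Re=-0.1266 Im=-0.1818

Need the full column D^2_{m',1} for m'=−2..2 at α=3.699, β=0.9996, γ=3.8548.
cos(β/2)=0.877678, sin(β/2)=0.479250
d^2_{-2,1}: single k=3 term ⇒ +0.193220;  D = -0.177846-0.075529i
d^2_{-1,1}: k∈[2..3] ⇒ +0.530782 -0.052753 = +0.478029;  D = +0.472239-0.074176i
d^2_{0,1}: k∈[1..2] ⇒ +0.793677 -0.236645 = +0.557032;  D = -0.421265+0.364446i
d^2_{1,1}: k∈[0..1] ⇒ +0.593392 -0.530782 = +0.062610;  D = +0.018513-0.059810i
d^2_{2,1}: single k=0 term ⇒ -0.648035;  D = -0.164859-0.626714i
Y_2^{m'}(θ=1.492,φ=2.4411) and Σ D·Y over m':
  (-0.1778-0.0755i)·(+0.0649+0.3784i)  (+0.4722-0.0742i)·(-0.0463-0.0391i)  (-0.4213+0.3644i)·(-0.3095+0.0000i)  (+0.0185-0.0598i)·(+0.0463-0.0391i)  (-0.1649-0.6267i)·(+0.0649-0.3784i)
Y_2^1(R⁻¹ n̂) = -0.126650-0.181789i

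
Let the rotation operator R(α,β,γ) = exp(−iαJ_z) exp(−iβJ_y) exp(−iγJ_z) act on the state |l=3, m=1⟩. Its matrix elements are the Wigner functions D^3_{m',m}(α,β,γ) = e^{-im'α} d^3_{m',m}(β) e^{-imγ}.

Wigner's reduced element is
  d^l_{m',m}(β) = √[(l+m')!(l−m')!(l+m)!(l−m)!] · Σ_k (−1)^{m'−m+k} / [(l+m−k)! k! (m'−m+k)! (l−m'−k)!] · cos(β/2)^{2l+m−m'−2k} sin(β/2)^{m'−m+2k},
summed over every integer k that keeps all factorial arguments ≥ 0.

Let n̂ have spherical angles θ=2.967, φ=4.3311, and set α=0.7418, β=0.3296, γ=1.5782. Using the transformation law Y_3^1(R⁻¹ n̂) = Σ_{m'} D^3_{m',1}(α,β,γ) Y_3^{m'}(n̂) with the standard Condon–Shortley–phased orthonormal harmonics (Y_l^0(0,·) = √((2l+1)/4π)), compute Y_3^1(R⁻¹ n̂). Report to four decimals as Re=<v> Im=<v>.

Need the full column D^3_{m',1} for m'=−3..3 at α=0.7418, β=0.3296, γ=1.5782.
cos(β/2)=0.986451, sin(β/2)=0.164055
d^3_{-3,1}: single k=4 term ⇒ +0.002730;  D = +0.002178+0.001646i
d^3_{-2,1}: k∈[3..4] ⇒ +0.026806 -0.000371 = +0.026435;  D = +0.026317-0.002497i
d^3_{-1,1}: k∈[2..4] ⇒ +0.152909 -0.005639 +0.000019 = +0.147289;  D = +0.098704-0.109323i
d^3_{0,1}: k∈[1..3] ⇒ +0.530833 -0.044046 +0.000406 = +0.487193;  D = -0.003607-0.487180i
d^3_{1,1}: k∈[0..2] ⇒ +0.921411 -0.203879 +0.004229 = +0.721762;  D = -0.491560-0.528497i
d^3_{2,1}: k∈[0..1] ⇒ -0.484582 +0.026806 = -0.457777;  D = +0.456320+0.036488i
d^3_{3,1}: single k=0 term ⇒ +0.098702;  D = -0.077852+0.060672i
Y_3^{m'}(θ=2.967,φ=4.3311) and Σ D·Y over m':
  (+0.0022+0.0016i)·(+0.0020-0.0009i)  (+0.0263-0.0025i)·(+0.0220+0.0210i)  (+0.0987-0.1093i)·(-0.0804+0.2006i)  (-0.0036-0.4872i)·(-0.6796+0.0000i)  (-0.4916-0.5285i)·(+0.0804+0.2006i)  (+0.4563+0.0365i)·(+0.0220-0.0210i)  (-0.0779+0.0607i)·(-0.0020-0.0009i)
Y_3^1(R⁻¹ n̂) = +0.094546+0.210246i

Re=0.0945 Im=0.2102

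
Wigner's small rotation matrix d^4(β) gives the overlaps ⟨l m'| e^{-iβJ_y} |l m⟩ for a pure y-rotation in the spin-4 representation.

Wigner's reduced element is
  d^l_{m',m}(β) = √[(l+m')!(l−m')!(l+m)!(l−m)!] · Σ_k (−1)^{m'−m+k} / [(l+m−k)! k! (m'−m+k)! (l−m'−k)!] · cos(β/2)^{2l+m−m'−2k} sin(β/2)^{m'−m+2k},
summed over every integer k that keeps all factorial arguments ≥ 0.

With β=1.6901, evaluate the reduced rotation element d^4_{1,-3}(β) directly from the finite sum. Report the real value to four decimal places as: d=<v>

d=0.1911

d^4_{1,-3}(β=1.6901) via Wigner's sum:
c=cos(1.6901/2)=0.663694, s=sin(1.6901/2)=0.748004; N=√[120·6·1·5040]=1904.940944
k: max(0,(-3)−(1))=0 … min(4+(-3),4−(1))=1
  k=0: (−1)^4·1904.9409/(144)·0.6637^4·0.7480^4 = +0.803538
  k=1: (−1)^5·1904.9409/(240)·0.6637^2·0.7480^6 = -0.612393
d^4_{1,-3}(1.6901) = +0.803538 -0.612393 = +0.191145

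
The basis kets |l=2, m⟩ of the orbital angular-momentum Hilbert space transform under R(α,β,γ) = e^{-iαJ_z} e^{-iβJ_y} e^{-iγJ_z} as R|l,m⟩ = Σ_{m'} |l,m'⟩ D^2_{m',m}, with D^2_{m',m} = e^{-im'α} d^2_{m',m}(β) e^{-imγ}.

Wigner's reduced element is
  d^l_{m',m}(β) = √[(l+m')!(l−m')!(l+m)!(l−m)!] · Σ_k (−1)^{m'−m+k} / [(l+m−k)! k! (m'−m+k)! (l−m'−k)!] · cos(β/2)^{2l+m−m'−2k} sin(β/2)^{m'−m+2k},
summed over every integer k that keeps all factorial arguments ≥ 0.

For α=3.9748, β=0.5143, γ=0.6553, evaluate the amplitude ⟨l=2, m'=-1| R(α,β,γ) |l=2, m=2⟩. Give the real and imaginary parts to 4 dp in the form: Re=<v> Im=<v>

Re=-0.0283 Im=0.0146

First d^2_{-1,2}(β=0.5143), then the phase factors e^{-i(-1)α} and e^{-i(2)γ}:
Half-angle: c=0.967119, s=0.254325. N=√(1·6·24·1)=12.000000
k: max(0,(2)−(-1))=3 … min(2+(2),2−(-1))=3
  k=3: (−1)^0·12.0000/(6)·0.9671^1·0.2543^3 = +0.031818
d^2_{-1,2}(0.5143) = +0.031818
Attach z-rotation phases: D = e^{-i(-1)(3.9748)}·(+0.031818)·e^{-i(2)(0.6553)} = -0.028261+0.014619i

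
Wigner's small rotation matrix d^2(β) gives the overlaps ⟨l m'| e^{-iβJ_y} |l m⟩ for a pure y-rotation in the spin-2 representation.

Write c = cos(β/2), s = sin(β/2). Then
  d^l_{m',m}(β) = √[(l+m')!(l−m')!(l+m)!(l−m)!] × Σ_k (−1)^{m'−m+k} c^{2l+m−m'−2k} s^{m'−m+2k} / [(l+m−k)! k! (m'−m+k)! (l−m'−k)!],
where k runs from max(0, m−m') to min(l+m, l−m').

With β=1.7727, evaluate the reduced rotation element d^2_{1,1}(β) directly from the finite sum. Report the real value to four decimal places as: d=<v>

d=-0.5601

d^2_{1,1}(β=1.7727) via Wigner's sum:
With c≡cos(β/2)=0.632244 and s≡sin(β/2)=0.774769, N=[6·1·6·1]^{1/2}=6.000000
k: max(0,(1)−(1))=0 … min(2+(1),2−(1))=1
  k=0: (−1)^0·6.0000/(6)·0.6322^4·0.7748^0 = +0.159786
  k=1: (−1)^1·6.0000/(2)·0.6322^2·0.7748^2 = -0.719839
d^2_{1,1}(1.7727) = +0.159786 -0.719839 = -0.560053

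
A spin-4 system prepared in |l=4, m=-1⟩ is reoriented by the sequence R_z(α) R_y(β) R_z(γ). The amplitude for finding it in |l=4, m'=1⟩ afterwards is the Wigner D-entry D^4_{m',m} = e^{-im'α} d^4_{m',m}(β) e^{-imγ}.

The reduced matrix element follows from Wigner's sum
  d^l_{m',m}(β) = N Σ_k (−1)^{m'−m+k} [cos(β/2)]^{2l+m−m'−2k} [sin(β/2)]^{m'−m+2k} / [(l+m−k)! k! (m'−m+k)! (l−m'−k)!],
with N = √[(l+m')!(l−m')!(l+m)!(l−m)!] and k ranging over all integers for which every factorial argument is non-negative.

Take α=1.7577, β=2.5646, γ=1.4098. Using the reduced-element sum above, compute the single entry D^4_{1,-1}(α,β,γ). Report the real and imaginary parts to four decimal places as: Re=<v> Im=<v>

First d^4_{1,-1}(β=2.5646), then the phase factors e^{-i(1)α} and e^{-i(-1)γ}:
Half-angle: c=0.284511, s=0.958673. N=√(120·6·6·120)=720.000000
The bounds max(0,m−m')=0 and min(l+m,l−m')=3 give 4 terms
  k=0: (−1)^2·720.0000/(72)·0.2845^6·0.9587^2 = +0.004875
  k=1: (−1)^3·720.0000/(24)·0.2845^4·0.9587^4 = -0.166035
  k=2: (−1)^4·720.0000/(48)·0.2845^2·0.9587^6 = +0.942566
  k=3: (−1)^5·720.0000/(720)·0.2845^0·0.9587^8 = -0.713449
d^4_{1,-1}(2.5646) = +0.004875 -0.166035 +0.942566 -0.713449 = +0.067956
Phases: e^{-i·(1)·1.7577}=-0.185817-0.982584i, e^{-i·(-1)·1.4098}=+0.160302+0.987068i ⇒ D=+0.063885-0.023168i

Re=0.0639 Im=-0.0232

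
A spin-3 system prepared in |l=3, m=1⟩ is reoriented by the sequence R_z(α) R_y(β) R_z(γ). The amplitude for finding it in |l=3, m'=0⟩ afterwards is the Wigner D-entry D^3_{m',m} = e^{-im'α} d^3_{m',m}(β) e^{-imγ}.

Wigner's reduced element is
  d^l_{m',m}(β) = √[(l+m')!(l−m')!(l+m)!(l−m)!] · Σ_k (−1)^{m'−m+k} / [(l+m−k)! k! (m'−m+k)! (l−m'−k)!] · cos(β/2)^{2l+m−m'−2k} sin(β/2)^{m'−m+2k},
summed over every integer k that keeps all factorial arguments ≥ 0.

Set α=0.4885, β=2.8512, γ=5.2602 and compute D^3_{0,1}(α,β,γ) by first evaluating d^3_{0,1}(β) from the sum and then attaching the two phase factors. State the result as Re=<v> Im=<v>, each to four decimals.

Re=0.2318 Im=0.3800

Split into d^3_{0,1}(β=2.8512) × two z-phases.
With c≡cos(β/2)=0.144687 and s≡sin(β/2)=0.989478, N=[6·6·24·2]^{1/2}=41.569219
Admissible k: 1..3 (factorial args all ≥0)
  k=1: (−1)^0·41.5692/(12)·0.1447^5·0.9895^1 = +0.000217
  k=2: (−1)^1·41.5692/(4)·0.1447^3·0.9895^3 = -0.030494
  k=3: (−1)^2·41.5692/(12)·0.1447^1·0.9895^5 = +0.475389
d^3_{0,1}(2.8512) = +0.000217 -0.030494 +0.475389 = +0.445112
D = (+1.000000+0.000000i)·(+0.445112)·(+0.520820+0.853667i) = +0.231823+0.379977i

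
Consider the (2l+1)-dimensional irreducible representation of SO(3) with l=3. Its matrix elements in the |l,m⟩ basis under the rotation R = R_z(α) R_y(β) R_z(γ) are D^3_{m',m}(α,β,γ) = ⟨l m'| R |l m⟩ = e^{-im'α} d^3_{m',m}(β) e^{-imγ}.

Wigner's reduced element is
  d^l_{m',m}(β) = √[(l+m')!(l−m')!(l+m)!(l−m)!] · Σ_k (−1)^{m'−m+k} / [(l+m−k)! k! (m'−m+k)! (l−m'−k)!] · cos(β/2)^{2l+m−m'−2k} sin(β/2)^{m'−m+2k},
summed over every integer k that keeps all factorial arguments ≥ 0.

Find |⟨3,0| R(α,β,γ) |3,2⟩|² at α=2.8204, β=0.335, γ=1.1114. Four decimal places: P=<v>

Split into d^3_{0,2}(β=0.335) × two z-phases.
c=cos(0.335/2)=0.986005, s=sin(0.335/2)=0.166718; N=√[6·6·120·1]=65.726707
The bounds max(0,m−m')=2 and min(l+m,l−m')=3 give 2 terms
  k=2: (−1)^0·65.7267/(12)·0.9860^4·0.1667^2 = +0.143893
  k=3: (−1)^1·65.7267/(12)·0.9860^2·0.1667^4 = -0.004114
d^3_{0,2}(0.335) = +0.143893 -0.004114 = +0.139780
|D^3_{0,2}|² = |d^3_{0,2}(β)|² = (+0.139780)² = 0.019538 (the z-rotation phases have unit modulus)

P=0.0195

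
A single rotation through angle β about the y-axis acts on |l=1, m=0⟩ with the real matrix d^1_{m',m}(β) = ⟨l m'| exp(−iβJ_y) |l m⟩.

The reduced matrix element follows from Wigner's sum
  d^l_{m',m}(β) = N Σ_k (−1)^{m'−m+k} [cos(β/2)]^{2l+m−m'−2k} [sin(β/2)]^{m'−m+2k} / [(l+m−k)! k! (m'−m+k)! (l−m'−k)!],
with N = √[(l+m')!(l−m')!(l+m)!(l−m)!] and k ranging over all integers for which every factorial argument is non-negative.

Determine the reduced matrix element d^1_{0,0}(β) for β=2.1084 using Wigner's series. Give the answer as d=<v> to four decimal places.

d=-0.5121

d^1_{0,0}(β=2.1084) via Wigner's sum:
With c≡cos(β/2)=0.493923 and s≡sin(β/2)=0.869505, N=[1·1·1·1]^{1/2}=1.000000
k: max(0,(0)−(0))=0 … min(1+(0),1−(0))=1
  k=0: (−1)^0·1.0000/(1)·0.4939^2·0.8695^0 = +0.243960
  k=1: (−1)^1·1.0000/(1)·0.4939^0·0.8695^2 = -0.756040
d^1_{0,0}(2.1084) = +0.243960 -0.756040 = -0.512079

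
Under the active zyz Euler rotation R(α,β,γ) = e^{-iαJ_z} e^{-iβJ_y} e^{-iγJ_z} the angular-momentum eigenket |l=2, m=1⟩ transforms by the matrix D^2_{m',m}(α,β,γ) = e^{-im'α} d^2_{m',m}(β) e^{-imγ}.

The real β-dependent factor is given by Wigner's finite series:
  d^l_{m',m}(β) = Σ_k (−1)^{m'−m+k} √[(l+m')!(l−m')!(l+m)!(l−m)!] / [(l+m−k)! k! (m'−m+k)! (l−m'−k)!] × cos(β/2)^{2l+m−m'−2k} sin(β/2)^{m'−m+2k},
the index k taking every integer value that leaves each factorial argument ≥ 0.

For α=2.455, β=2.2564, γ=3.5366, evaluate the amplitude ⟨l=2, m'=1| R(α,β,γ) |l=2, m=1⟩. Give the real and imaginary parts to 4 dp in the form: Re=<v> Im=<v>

Re=-0.3982 Im=-0.1195

First d^2_{1,1}(β=2.2564), then the phase factors e^{-i(1)α} and e^{-i(1)γ}:
With c≡cos(β/2)=0.428287 and s≡sin(β/2)=0.903643, N=[6·1·6·1]^{1/2}=6.000000
Admissible k: 0..1 (factorial args all ≥0)
  k=0: (−1)^0·6.0000/(6)·0.4283^4·0.9036^0 = +0.033646
  k=1: (−1)^1·6.0000/(2)·0.4283^2·0.9036^2 = -0.449350
d^2_{1,1}(2.2564) = +0.033646 -0.449350 = -0.415703
D = (-0.773410-0.633906i)·(-0.415703)·(-0.922994+0.384815i) = -0.398156-0.119503i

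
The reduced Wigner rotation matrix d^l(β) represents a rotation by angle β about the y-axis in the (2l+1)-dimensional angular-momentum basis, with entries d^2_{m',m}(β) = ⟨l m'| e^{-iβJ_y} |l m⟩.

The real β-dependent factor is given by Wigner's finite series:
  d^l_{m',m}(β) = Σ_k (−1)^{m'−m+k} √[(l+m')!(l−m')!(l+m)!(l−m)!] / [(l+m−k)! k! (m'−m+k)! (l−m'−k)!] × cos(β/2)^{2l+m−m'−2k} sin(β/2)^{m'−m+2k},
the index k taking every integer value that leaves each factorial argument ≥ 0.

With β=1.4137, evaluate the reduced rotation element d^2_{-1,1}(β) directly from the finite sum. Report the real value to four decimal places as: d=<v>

d^2_{-1,1}(β=1.4137) via Wigner's sum:
With c≡cos(β/2)=0.760411 and s≡sin(β/2)=0.649442, N=[1·6·6·1]^{1/2}=6.000000
k∈{2,3} keeps every argument non-negative
  k=2: (−1)^0·6.0000/(2)·0.7604^2·0.6494^2 = +0.731642
  k=3: (−1)^1·6.0000/(6)·0.7604^0·0.6494^4 = -0.177894
d^2_{-1,1}(1.4137) = +0.731642 -0.177894 = +0.553749

d=0.5537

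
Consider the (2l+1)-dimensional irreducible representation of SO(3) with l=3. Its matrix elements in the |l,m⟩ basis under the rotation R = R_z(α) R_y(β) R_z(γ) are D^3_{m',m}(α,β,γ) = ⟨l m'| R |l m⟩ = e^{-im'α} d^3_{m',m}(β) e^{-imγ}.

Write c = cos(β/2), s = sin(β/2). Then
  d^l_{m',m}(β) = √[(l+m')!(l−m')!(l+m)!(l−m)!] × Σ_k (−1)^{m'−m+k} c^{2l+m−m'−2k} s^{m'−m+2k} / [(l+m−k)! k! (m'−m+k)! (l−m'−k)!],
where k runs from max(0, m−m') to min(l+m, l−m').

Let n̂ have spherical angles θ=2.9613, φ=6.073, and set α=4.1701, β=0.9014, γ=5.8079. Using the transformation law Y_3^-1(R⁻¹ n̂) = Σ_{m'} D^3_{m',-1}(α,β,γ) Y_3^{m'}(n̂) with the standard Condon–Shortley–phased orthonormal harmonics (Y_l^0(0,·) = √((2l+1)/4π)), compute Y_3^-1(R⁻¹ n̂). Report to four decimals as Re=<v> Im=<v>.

Re=0.2148 Im=-0.1816

Need the full column D^3_{m',-1} for m'=−3..3 at α=4.1701, β=0.9014, γ=5.8079.
cos(β/2)=0.900142, sin(β/2)=0.435596
d^3_{-3,-1}: single k=2 term ⇒ +0.482456;  D = +0.415935-0.244462i
d^3_{-2,-1}: k∈[1..2] ⇒ +0.814029 -0.381254 = +0.432775;  D = -0.004731+0.432749i
d^3_{-1,-1}: k∈[0..2] ⇒ +0.531946 -0.996557 +0.175028 = -0.289583;  D = +0.246388+0.152156i
d^3_{0,-1}: k∈[0..2] ⇒ -0.891724 +0.626464 -0.048901 = -0.314161;  D = -0.279340+0.143757i
d^3_{1,-1}: k∈[0..2] ⇒ +0.747418 -0.233371 +0.006831 = +0.520878;  D = -0.034875+0.519709i
d^3_{2,-1}: k∈[0..1] ⇒ -0.381254 +0.044641 = -0.336614;  D = +0.276041+0.192640i
d^3_{3,-1}: single k=0 term ⇒ +0.112980;  D = +0.103197-0.045988i
Y_3^{m'}(θ=2.9613,φ=6.073) and Σ D·Y over m':
  (+0.4159-0.2445i)·(+0.0019+0.0014i)  (-0.0047+0.4327i)·(-0.0295-0.0132i)  (+0.2464+0.1522i)·(+0.2176+0.0464i)  (-0.2793+0.1438i)·(-0.6752+0.0000i)  (-0.0349+0.5197i)·(-0.2176+0.0464i)  (+0.2760+0.1926i)·(-0.0295+0.0132i)  (+0.1032-0.0460i)·(-0.0019+0.0014i)
Y_3^-1(R⁻¹ n̂) = +0.214811-0.181631i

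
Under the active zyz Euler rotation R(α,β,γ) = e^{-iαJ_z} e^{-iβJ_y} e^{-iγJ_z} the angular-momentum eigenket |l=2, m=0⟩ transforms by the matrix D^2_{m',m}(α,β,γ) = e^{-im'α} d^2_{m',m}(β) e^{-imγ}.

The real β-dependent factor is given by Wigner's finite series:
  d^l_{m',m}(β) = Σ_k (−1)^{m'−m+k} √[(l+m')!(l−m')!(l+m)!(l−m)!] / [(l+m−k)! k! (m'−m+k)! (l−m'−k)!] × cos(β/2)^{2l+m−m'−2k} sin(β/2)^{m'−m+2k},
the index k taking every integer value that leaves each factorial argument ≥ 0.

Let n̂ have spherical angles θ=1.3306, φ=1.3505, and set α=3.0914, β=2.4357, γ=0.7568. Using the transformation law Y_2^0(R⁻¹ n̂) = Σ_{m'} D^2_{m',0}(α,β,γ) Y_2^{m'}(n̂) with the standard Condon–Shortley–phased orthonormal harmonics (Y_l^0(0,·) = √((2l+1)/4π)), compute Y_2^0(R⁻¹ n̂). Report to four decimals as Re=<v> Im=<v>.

Re=-0.2371 Im=0.0000

Need the full column D^2_{m',0} for m'=−2..2 at α=3.0914, β=2.4357, γ=0.7568.
cos(β/2)=0.345664, sin(β/2)=0.938358
d^2_{-2,0}: single k=2 term ⇒ +0.257704;  D = +0.256407-0.025826i
d^2_{-1,0}: k∈[1..2] ⇒ +0.094931 -0.699578 = -0.604647;  D = +0.603885-0.030336i
d^2_{0,0}: k∈[0..2] ⇒ +0.014276 -0.420829 +0.775309 = +0.368756;  D = +0.368756+0.000000i
d^2_{1,0}: k∈[0..1] ⇒ -0.094931 +0.699578 = +0.604647;  D = -0.603885-0.030336i
d^2_{2,0}: single k=0 term ⇒ +0.257704;  D = +0.256407+0.025826i
Y_2^{m'}(θ=1.3306,φ=1.3505) and Σ D·Y over m':
  (+0.2564-0.0258i)·(-0.3296-0.1554i)  (+0.6039-0.0303i)·(+0.0390-0.1742i)  (+0.3688+0.0000i)·(-0.2618+0.0000i)  (-0.6039-0.0303i)·(-0.0390-0.1742i)  (+0.2564+0.0258i)·(-0.3296+0.1554i)
Y_2^0(R⁻¹ n̂) = -0.237071+0.000000i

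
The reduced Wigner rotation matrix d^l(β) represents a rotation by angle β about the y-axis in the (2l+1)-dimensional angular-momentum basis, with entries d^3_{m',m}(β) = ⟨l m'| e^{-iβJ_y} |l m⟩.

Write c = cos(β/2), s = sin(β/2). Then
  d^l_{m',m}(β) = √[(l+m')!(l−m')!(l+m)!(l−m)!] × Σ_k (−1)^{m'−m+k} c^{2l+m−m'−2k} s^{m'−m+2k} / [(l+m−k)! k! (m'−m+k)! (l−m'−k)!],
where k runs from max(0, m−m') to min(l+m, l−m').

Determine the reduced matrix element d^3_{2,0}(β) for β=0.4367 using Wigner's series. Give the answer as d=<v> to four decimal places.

d=0.2220

d^3_{2,0}(β=0.4367) via Wigner's sum:
Half-angle: c=0.976256, s=0.216619. N=√(120·1·6·6)=65.726707
k∈{0,1} keeps every argument non-negative
  k=0: (−1)^2·65.7267/(12)·0.9763^4·0.2166^2 = +0.233458
  k=1: (−1)^3·65.7267/(12)·0.9763^2·0.2166^4 = -0.011494
d^3_{2,0}(0.4367) = +0.233458 -0.011494 = +0.221964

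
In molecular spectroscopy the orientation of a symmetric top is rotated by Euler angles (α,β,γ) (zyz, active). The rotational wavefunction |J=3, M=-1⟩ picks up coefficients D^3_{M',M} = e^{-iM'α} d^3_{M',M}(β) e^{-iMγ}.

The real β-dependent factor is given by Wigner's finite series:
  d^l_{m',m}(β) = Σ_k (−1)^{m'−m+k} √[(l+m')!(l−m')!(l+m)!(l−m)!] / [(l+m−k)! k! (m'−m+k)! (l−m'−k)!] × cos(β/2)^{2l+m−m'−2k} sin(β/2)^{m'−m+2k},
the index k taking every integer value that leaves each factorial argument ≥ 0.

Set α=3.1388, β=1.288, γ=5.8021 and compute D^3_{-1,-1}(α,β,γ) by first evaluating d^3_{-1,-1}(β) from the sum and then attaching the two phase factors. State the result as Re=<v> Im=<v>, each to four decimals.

First d^3_{-1,-1}(β=1.288), then the phase factors e^{-i(-1)α} and e^{-i(-1)γ}:
Half-angle: c=0.799701, s=0.600399. N=√(2·24·2·24)=48.000000
k∈{0,1,2} keeps every argument non-negative
  k=0: (−1)^0·48.0000/(48)·0.7997^6·0.6004^0 = +0.261556
  k=1: (−1)^1·48.0000/(6)·0.7997^4·0.6004^2 = -1.179450
  k=2: (−1)^2·48.0000/(8)·0.7997^2·0.6004^4 = +0.498616
d^3_{-1,-1}(1.288) = +0.261556 -1.179450 +0.498616 = -0.419279
Phases: e^{-i·(-1)·3.1388}=-0.999996+0.002793i, e^{-i·(-1)·5.8021}=+0.886493-0.462742i ⇒ D=+0.371144-0.195055i

Re=0.3711 Im=-0.1951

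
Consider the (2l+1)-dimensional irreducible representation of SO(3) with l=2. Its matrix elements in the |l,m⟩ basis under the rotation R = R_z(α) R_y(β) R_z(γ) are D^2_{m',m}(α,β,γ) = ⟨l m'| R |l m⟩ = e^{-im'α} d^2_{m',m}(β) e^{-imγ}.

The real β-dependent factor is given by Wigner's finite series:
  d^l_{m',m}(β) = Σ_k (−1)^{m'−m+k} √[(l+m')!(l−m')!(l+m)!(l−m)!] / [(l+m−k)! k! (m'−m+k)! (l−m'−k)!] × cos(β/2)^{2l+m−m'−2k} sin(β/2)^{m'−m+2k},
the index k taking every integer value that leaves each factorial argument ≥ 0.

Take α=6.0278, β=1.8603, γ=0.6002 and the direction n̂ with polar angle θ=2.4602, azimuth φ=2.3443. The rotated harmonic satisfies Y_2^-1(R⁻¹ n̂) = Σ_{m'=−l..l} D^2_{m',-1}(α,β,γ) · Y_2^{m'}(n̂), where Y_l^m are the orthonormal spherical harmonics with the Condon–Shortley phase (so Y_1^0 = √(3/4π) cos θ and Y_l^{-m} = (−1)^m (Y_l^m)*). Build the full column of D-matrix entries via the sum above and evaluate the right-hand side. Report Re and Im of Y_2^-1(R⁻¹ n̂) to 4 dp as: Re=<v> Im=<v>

Need the full column D^2_{m',-1} for m'=−2..2 at α=6.0278, β=1.8603, γ=0.6002.
cos(β/2)=0.597714, sin(β/2)=0.801710
d^2_{-2,-1}: single k=1 term ⇒ +0.342395;  D = +0.341026+0.030579i
d^2_{-1,-1}: k∈[0..1] ⇒ +0.127636 -0.688877 = -0.561241;  D = -0.528206-0.189712i
d^2_{0,-1}: k∈[0..1] ⇒ -0.419346 +0.754432 = +0.335086;  D = +0.276521+0.189259i
d^2_{1,-1}: k∈[0..1] ⇒ +0.688877 -0.413113 = +0.275765;  D = +0.180840+0.208190i
d^2_{2,-1}: single k=0 term ⇒ -0.615991;  D = -0.273372-0.552008i
Y_2^{m'}(θ=2.4602,φ=2.3443) and Σ D·Y over m':
  (+0.3410+0.0306i)·(-0.0036+0.1532i)  (-0.5282-0.1897i)·(+0.2641+0.2704i)  (+0.2765+0.1893i)·(+0.2554+0.0000i)  (+0.1808+0.2082i)·(-0.2641+0.2704i)  (-0.2734-0.5520i)·(-0.0036-0.1532i)
Y_2^-1(R⁻¹ n̂) = -0.211103-0.054630i

Re=-0.2111 Im=-0.0546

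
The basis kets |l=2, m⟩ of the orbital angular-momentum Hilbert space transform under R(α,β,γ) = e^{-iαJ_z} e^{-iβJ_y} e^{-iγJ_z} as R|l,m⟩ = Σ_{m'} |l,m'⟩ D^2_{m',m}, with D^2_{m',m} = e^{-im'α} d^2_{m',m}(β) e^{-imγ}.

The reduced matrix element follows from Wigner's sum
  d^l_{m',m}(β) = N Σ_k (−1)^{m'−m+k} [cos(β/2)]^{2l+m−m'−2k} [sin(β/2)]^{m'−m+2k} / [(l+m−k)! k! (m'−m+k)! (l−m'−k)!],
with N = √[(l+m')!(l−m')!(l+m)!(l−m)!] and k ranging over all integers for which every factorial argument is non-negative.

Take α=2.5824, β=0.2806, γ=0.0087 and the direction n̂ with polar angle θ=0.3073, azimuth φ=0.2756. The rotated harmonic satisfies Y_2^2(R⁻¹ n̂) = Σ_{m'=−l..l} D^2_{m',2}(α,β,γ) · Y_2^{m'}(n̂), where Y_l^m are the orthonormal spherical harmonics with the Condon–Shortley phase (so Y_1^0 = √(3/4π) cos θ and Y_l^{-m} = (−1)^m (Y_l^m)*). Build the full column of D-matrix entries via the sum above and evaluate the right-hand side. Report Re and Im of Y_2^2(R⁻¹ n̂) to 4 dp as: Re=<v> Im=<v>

Need the full column D^2_{m',2} for m'=−2..2 at α=2.5824, β=0.2806, γ=0.0087.
cos(β/2)=0.990174, sin(β/2)=0.139840
d^2_{-2,2}: single k=4 term ⇒ +0.000382;  D = +0.000161-0.000347i
d^2_{-1,2}: single k=3 term ⇒ +0.005415;  D = -0.004540+0.002952i
d^2_{0,2}: single k=2 term ⇒ +0.046964;  D = +0.046957-0.000817i
d^2_{1,2}: single k=1 term ⇒ +0.271517;  D = -0.232632-0.140014i
d^2_{2,2}: single k=0 term ⇒ +0.961272;  D = +0.435185+0.857122i
Y_2^{m'}(θ=0.3073,φ=0.2756) and Σ D·Y over m':
  (+0.0002-0.0003i)·(+0.0301-0.0185i)  (-0.0045+0.0030i)·(+0.2143-0.0606i)  (+0.0470-0.0008i)·(+0.5442+0.0000i)  (-0.2326-0.1400i)·(-0.2143-0.0606i)  (+0.4352+0.8571i)·(+0.0301+0.0185i)
Y_2^2(R⁻¹ n̂) = +0.063370+0.078422i

Re=0.0634 Im=0.0784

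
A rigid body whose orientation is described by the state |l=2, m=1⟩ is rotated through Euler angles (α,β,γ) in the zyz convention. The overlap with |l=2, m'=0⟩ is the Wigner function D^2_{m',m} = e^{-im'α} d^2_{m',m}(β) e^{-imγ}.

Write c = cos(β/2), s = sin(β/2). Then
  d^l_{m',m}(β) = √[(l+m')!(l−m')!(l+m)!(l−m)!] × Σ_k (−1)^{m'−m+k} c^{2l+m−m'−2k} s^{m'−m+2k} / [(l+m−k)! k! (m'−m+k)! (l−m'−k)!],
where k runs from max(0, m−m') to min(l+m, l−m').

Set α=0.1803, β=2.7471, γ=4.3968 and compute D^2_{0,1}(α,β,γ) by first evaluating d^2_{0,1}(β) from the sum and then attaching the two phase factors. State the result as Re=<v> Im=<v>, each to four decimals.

Split into d^2_{0,1}(β=2.7471) × two z-phases.
With c≡cos(β/2)=0.195970 and s≡sin(β/2)=0.980610, N=[2·2·6·1]^{1/2}=4.898979
k∈{1,2} keeps every argument non-negative
  k=1: (−1)^0·4.8990/(2)·0.1960^3·0.9806^1 = +0.018078
  k=2: (−1)^1·4.8990/(2)·0.1960^1·0.9806^3 = -0.452641
d^2_{0,1}(2.7471) = +0.018078 -0.452641 = -0.434563
D = (+1.000000+0.000000i)·(-0.434563)·(-0.310376+0.950614i) = +0.134878-0.413102i

Re=0.1349 Im=-0.4131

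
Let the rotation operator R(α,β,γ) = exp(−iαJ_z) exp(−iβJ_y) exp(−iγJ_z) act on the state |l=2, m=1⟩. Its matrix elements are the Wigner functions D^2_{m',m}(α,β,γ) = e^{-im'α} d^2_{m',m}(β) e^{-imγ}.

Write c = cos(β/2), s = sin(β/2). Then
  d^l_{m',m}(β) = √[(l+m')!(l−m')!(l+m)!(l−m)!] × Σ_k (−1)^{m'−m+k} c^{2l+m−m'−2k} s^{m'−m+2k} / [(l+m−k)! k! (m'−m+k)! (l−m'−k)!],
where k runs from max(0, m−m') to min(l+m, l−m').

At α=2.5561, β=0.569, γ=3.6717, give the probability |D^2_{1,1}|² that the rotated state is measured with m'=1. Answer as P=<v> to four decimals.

First d^2_{1,1}(β=0.569), then the phase factors e^{-i(1)α} and e^{-i(1)γ}:
c=cos(0.569/2)=0.959802, s=sin(0.569/2)=0.280678; N=√[6·1·6·1]=6.000000
k∈{0,1} keeps every argument non-negative
  k=0: (−1)^0·6.0000/(6)·0.9598^4·0.2807^0 = +0.848646
  k=1: (−1)^1·6.0000/(2)·0.9598^2·0.2807^2 = -0.217721
d^2_{1,1}(0.569) = +0.848646 -0.217721 = +0.630926
|D^2_{1,1}|² = |d^2_{1,1}(β)|² = (+0.630926)² = 0.398067 (the z-rotation phases have unit modulus)

P=0.3981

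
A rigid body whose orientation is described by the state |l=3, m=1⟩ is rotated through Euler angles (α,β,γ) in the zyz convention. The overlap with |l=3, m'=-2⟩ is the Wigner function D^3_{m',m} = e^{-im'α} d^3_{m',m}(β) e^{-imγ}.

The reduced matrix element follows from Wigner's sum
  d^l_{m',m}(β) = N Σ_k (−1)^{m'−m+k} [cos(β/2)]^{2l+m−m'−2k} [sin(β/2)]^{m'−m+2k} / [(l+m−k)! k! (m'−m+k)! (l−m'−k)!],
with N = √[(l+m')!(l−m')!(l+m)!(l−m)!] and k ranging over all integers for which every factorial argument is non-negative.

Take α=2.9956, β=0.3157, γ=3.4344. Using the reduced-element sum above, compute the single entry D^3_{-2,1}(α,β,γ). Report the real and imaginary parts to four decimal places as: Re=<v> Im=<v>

D^3_{-2,1}(2.9956,0.3157,3.4344) = e^{-i·-2·2.9956}·d^3_{-2,1}(0.3157)·e^{-i·1·3.4344}. Compute d first:
Half-angle: c=0.987568, s=0.157195. N=√(1·120·24·2)=75.894664
The bounds max(0,m−m')=3 and min(l+m,l−m')=4 give 2 terms
  k=3: (−1)^0·75.8947/(12)·0.9876^3·0.1572^3 = +0.023662
  k=4: (−1)^1·75.8947/(24)·0.9876^1·0.1572^5 = -0.000300
d^3_{-2,1}(0.3157) = +0.023662 -0.000300 = +0.023362
Attach z-rotation phases: D = e^{-i(-2)(2.9956)}·(+0.023362)·e^{-i(1)(3.4344)} = -0.019480+0.012897i

Re=-0.0195 Im=0.0129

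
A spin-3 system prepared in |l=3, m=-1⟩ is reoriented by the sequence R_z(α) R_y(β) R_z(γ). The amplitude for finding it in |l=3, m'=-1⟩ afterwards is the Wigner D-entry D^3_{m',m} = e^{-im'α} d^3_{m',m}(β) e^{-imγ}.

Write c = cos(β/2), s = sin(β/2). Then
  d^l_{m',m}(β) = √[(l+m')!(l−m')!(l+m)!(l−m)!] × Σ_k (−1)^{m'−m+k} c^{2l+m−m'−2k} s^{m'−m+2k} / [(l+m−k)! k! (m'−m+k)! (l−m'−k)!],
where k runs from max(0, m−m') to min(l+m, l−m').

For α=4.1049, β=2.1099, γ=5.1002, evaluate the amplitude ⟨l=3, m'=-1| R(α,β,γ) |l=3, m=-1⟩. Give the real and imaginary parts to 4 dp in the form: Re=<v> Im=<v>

Re=-0.4801 Im=0.1072

First d^3_{-1,-1}(β=2.1099), then the phase factors e^{-i(-1)α} and e^{-i(-1)γ}:
Half-angle: c=0.493271, s=0.869876. N=√(2·24·2·24)=48.000000
The bounds max(0,m−m')=0 and min(l+m,l−m')=2 give 3 terms
  k=0: (−1)^0·48.0000/(48)·0.4933^6·0.8699^0 = +0.014405
  k=1: (−1)^1·48.0000/(6)·0.4933^4·0.8699^2 = -0.358383
  k=2: (−1)^2·48.0000/(8)·0.4933^2·0.8699^4 = +0.835894
d^3_{-1,-1}(2.1099) = +0.014405 -0.358383 +0.835894 = +0.491916
D = (-0.570808-0.821084i)·(+0.491916)·(+0.378163-0.925739i) = -0.480094+0.107196i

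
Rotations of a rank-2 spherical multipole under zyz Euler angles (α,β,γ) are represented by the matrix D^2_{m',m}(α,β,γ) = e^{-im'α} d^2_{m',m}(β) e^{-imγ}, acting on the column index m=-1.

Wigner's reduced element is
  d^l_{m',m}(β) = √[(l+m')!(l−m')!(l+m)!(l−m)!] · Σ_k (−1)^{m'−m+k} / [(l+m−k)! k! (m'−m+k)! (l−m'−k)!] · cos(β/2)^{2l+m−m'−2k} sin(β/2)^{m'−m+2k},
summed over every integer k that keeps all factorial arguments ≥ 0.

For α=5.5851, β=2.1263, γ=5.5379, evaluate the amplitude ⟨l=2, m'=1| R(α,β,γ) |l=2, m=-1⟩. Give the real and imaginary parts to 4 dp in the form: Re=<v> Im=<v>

First d^2_{1,-1}(β=2.1263), then the phase factors e^{-i(1)α} and e^{-i(-1)γ}:
With c≡cos(β/2)=0.486122 and s≡sin(β/2)=0.873891, N=[6·1·1·6]^{1/2}=6.000000
k: max(0,(-1)−(1))=0 … min(2+(-1),2−(1))=1
  k=0: (−1)^2·6.0000/(2)·0.4861^2·0.8739^2 = +0.541410
  k=1: (−1)^3·6.0000/(6)·0.4861^0·0.8739^4 = -0.583216
d^2_{1,-1}(2.1263) = +0.541410 -0.583216 = -0.041806
D = (+0.766074+0.642752i)·(-0.041806)·(+0.734894-0.678182i) = -0.041760+0.001973i

Re=-0.0418 Im=0.0020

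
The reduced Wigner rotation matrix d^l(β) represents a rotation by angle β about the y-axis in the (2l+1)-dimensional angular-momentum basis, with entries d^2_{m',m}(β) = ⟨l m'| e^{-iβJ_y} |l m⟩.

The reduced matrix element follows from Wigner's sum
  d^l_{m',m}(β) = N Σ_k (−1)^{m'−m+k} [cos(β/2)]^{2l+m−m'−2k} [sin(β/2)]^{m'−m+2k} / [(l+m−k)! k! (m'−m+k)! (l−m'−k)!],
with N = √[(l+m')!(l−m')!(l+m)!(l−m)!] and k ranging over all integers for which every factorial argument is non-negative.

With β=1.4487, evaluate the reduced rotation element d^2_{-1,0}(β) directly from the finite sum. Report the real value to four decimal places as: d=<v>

d=0.1481

d^2_{-1,0}(β=1.4487) via Wigner's sum:
With c≡cos(β/2)=0.748930 and s≡sin(β/2)=0.662649, N=[1·6·2·2]^{1/2}=4.898979
Admissible k: 1..2 (factorial args all ≥0)
  k=1: (−1)^0·4.8990/(2)·0.7489^3·0.6626^1 = +0.681841
  k=2: (−1)^1·4.8990/(2)·0.7489^1·0.6626^3 = -0.533786
d^2_{-1,0}(1.4487) = +0.681841 -0.533786 = +0.148055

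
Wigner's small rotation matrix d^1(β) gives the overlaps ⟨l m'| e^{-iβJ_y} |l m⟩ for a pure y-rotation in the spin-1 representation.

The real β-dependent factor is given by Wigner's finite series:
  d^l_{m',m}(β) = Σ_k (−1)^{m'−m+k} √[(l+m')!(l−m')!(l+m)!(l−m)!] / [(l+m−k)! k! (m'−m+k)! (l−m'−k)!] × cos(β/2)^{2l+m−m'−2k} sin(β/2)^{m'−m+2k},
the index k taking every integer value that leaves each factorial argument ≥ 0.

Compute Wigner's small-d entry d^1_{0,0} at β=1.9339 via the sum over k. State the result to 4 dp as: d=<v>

d^1_{0,0}(β=1.9339) via Wigner's sum:
With c≡cos(β/2)=0.567813 and s≡sin(β/2)=0.823158, N=[1·1·1·1]^{1/2}=1.000000
The bounds max(0,m−m')=0 and min(l+m,l−m')=1 give 2 terms
  k=0: (−1)^0·1.0000/(1)·0.5678^2·0.8232^0 = +0.322411
  k=1: (−1)^1·1.0000/(1)·0.5678^0·0.8232^2 = -0.677589
d^1_{0,0}(1.9339) = +0.322411 -0.677589 = -0.355177

d=-0.3552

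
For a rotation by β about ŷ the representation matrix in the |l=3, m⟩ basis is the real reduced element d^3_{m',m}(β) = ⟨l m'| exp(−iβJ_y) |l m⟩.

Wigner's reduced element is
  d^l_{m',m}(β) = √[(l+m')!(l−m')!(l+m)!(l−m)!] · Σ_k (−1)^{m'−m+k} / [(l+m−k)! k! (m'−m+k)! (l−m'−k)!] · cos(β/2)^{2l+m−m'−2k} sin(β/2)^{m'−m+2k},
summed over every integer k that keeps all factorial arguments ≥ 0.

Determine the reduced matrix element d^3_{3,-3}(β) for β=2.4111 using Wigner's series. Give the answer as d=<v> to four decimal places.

d=0.6640

d^3_{3,-3}(β=2.4111) via Wigner's sum:
With c≡cos(β/2)=0.357179 and s≡sin(β/2)=0.934036, N=[720·1·1·720]^{1/2}=720.000000
The bounds max(0,m−m')=0 and min(l+m,l−m')=0 give 1 term
  k=0: (−1)^6·720.0000/(720)·0.3572^0·0.9340^6 = +0.664020
d^3_{3,-3}(2.4111) = +0.664020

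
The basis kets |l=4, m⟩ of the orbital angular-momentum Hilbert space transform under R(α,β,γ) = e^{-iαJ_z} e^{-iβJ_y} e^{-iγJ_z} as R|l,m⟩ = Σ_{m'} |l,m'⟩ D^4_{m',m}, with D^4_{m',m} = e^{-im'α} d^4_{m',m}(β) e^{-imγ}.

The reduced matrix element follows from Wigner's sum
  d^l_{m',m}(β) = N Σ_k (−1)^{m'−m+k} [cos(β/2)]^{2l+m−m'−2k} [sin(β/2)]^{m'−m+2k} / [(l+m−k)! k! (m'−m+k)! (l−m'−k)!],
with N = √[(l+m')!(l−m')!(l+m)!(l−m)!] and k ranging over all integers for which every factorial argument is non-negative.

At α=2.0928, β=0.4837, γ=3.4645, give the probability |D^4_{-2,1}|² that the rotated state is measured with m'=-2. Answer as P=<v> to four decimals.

P=0.0233

D^4_{-2,1}(2.0928,0.4837,3.4645) = e^{-i·-2·2.0928}·d^4_{-2,1}(0.4837)·e^{-i·1·3.4645}. Compute d first:
c=cos(0.4837/2)=0.970897, s=sin(0.4837/2)=0.239499; N=√[2·720·120·6]=1018.233765
The bounds max(0,m−m')=3 and min(l+m,l−m')=5 give 3 terms
  k=3: (−1)^0·1018.2338/(72)·0.9709^5·0.2395^3 = +0.167607
  k=4: (−1)^1·1018.2338/(48)·0.9709^3·0.2395^5 = -0.015298
  k=5: (−1)^2·1018.2338/(240)·0.9709^1·0.2395^7 = +0.000186
d^4_{-2,1}(0.4837) = +0.167607 -0.015298 +0.000186 = +0.152495
|D^4_{-2,1}|² = |d^4_{-2,1}(β)|² = (+0.152495)² = 0.023255 (the z-rotation phases have unit modulus)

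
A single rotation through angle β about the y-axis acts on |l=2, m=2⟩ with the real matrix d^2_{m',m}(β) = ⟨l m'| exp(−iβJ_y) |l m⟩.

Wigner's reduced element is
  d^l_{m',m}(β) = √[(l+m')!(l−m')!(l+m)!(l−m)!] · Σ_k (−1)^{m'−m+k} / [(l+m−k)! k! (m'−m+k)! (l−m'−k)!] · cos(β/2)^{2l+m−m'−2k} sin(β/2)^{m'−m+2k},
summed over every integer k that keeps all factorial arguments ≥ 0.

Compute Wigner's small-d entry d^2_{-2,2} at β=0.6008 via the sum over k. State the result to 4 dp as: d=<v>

d=0.0077

d^2_{-2,2}(β=0.6008) via Wigner's sum:
Half-angle: c=0.955218, s=0.295902. N=√(1·24·24·1)=24.000000
Admissible k: 4..4 (factorial args all ≥0)
  k=4: (−1)^0·24.0000/(24)·0.9552^0·0.2959^4 = +0.007666
d^2_{-2,2}(0.6008) = +0.007666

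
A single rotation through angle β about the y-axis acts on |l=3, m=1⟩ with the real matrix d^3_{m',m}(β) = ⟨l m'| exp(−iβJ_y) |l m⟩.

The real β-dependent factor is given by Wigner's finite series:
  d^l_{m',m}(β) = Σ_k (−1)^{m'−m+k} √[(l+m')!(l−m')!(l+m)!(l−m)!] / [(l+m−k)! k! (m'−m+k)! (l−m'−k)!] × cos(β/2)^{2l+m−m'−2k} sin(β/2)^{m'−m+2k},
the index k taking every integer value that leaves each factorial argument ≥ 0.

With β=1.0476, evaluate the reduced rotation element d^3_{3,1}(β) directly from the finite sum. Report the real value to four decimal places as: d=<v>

d^3_{3,1}(β=1.0476) via Wigner's sum:
Half-angle: c=0.865925, s=0.500174. N=√(720·1·24·2)=185.903201
k∈{0} keeps every argument non-negative
  k=0: (−1)^2·185.9032/(48)·0.8659^4·0.5002^2 = +0.544765
d^3_{3,1}(1.0476) = +0.544765

d=0.5448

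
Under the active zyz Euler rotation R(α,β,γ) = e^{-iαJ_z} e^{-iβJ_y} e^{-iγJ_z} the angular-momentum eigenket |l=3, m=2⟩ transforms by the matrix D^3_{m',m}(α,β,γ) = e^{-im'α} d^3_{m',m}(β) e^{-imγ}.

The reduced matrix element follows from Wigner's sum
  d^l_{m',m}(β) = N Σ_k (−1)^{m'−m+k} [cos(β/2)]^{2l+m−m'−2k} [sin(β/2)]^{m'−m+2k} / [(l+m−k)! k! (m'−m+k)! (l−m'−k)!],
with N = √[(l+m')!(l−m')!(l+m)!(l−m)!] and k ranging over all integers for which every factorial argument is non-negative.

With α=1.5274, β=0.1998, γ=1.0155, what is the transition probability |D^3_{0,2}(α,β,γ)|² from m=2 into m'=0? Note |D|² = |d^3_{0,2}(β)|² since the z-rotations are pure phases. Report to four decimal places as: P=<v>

Split into d^3_{0,2}(β=0.1998) × two z-phases.
With c≡cos(β/2)=0.995014 and s≡sin(β/2)=0.099734, N=[6·6·120·1]^{1/2}=65.726707
k: max(0,(2)−(0))=2 … min(3+(2),3−(0))=3
  k=2: (−1)^0·65.7267/(12)·0.9950^4·0.0997^2 = +0.053403
  k=3: (−1)^1·65.7267/(12)·0.9950^2·0.0997^4 = -0.000537
d^3_{0,2}(0.1998) = +0.053403 -0.000537 = +0.052866
|D^3_{0,2}|² = |d^3_{0,2}(β)|² = (+0.052866)² = 0.002795 (the z-rotation phases have unit modulus)

P=0.0028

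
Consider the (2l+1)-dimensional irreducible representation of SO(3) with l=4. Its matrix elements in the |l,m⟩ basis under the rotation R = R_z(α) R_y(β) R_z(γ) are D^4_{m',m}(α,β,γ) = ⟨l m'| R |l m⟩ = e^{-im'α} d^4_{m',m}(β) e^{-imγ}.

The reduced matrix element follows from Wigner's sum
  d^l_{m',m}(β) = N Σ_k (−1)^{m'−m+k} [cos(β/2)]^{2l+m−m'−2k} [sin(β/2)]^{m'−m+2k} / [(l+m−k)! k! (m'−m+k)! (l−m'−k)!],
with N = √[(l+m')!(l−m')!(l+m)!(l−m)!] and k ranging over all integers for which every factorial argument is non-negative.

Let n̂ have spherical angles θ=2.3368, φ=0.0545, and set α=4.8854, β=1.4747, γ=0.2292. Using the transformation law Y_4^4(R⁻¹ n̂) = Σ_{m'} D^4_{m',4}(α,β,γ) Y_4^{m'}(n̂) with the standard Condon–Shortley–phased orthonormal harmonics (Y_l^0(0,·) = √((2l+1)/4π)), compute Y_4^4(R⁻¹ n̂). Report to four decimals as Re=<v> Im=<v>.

Re=-0.2860 Im=0.3373

Need the full column D^4_{m',4} for m'=−4..4 at α=4.8854, β=1.4747, γ=0.2292.
cos(β/2)=0.740253, sin(β/2)=0.672329
d^4_{-4,4}: single k=8 term ⇒ +0.041750;  D = +0.040700-0.009305i
d^4_{-3,4}: single k=7 term ⇒ +0.130016;  D = +0.050363+0.119865i
d^4_{-2,4}: single k=6 term ⇒ +0.267811;  D = -0.225358+0.144695i
d^4_{-1,4}: single k=5 term ⇒ +0.417006;  D = -0.282347-0.306878i
d^4_{0,4}: single k=4 term ⇒ +0.513329;  D = +0.312290-0.407408i
d^4_{1,4}: single k=3 term ⇒ +0.505521;  D = +0.448164+0.233881i
d^4_{2,4}: single k=2 term ⇒ +0.393571;  D = -0.119303+0.375053i
d^4_{3,4}: single k=1 term ⇒ +0.231626;  D = -0.229520-0.031166i
d^4_{4,4}: single k=0 term ⇒ +0.090166;  D = -0.003430-0.090100i
Y_4^{m'}(θ=2.3368,φ=0.0545) and Σ D·Y over m':
  (+0.0407-0.0093i)·(+0.1166-0.0258i)  (+0.0504+0.1199i)·(-0.3205+0.0529i)  (-0.2254+0.1447i)·(+0.4083-0.0447i)  (-0.2823-0.3069i)·(-0.0860+0.0047i)  (+0.3123-0.4074i)·(-0.3527+0.0000i)  (+0.4482+0.2339i)·(+0.0860+0.0047i)  (-0.1193+0.3751i)·(+0.4083+0.0447i)  (-0.2295-0.0312i)·(+0.3205+0.0529i)  (-0.0034-0.0901i)·(+0.1166+0.0258i)
Y_4^4(R⁻¹ n̂) = -0.285979+0.337327i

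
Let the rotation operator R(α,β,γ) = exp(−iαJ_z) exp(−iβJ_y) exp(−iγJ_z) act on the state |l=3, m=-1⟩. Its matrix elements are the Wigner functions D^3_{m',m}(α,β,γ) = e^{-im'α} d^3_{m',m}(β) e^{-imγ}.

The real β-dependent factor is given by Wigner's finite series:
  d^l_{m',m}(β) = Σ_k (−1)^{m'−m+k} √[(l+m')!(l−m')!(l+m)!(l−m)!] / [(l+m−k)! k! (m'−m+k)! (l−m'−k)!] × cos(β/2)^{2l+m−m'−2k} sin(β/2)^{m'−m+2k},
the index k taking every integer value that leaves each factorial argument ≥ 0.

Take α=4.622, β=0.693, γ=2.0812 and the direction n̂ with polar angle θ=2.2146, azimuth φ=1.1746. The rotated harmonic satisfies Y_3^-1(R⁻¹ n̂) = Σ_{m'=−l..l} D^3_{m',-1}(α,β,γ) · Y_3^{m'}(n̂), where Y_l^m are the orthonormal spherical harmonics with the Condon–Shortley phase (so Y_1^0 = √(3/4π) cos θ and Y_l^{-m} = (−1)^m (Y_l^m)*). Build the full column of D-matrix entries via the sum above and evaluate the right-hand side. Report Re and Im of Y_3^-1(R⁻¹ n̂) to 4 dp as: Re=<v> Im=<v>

Need the full column D^3_{m',-1} for m'=−3..3 at α=4.622, β=0.693, γ=2.0812.
cos(β/2)=0.940567, sin(β/2)=0.339608
d^3_{-3,-1}: single k=2 term ⇒ +0.349591;  D = -0.339634-0.082840i
d^3_{-2,-1}: k∈[1..2] ⇒ +0.790545 -0.206126 = +0.584419;  D = +0.189170-0.552956i
d^3_{-1,-1}: k∈[0..2] ⇒ +0.692371 -0.722112 +0.070606 = +0.040865;  D = +0.037313+0.016663i
d^3_{0,-1}: k∈[0..2] ⇒ -0.865999 +0.338700 -0.014719 = -0.542018;  D = +0.264792-0.472936i
d^3_{1,-1}: k∈[0..2] ⇒ +0.541584 -0.094141 +0.001534 = +0.448977;  D = -0.370356-0.253805i
d^3_{2,-1}: k∈[0..1] ⇒ -0.206126 +0.013436 = -0.192690;  D = -0.122830+0.148466i
d^3_{3,-1}: single k=0 term ⇒ +0.045576;  D = +0.032350+0.032104i
Y_3^{m'}(θ=2.2146,φ=1.1746) and Σ D·Y over m':
  (-0.3396-0.0828i)·(-0.1981+0.0796i)  (+0.1892-0.5530i)·(+0.2755+0.2794i)  (+0.0373+0.0167i)·(+0.0799-0.1911i)  (+0.2648-0.4729i)·(+0.2685+0.0000i)  (-0.3704-0.2538i)·(-0.0799-0.1911i)  (-0.1228+0.1485i)·(+0.2755-0.2794i)  (+0.0324+0.0321i)·(+0.1981+0.0796i)
Y_3^-1(R⁻¹ n̂) = +0.350347-0.067669i

Re=0.3503 Im=-0.0677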